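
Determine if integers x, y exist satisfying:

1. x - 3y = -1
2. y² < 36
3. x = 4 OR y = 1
Yes

Take x = 2, y = 1. Substituting into each constraint:
  (1) 2 - 3(1) = -1 ✓
  (2) y² = (1)² = 1, and 1 < 36 ✓
  (3) y = 1, target 1 ✓ (second branch holds)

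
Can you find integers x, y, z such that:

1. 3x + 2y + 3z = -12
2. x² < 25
Yes

Take x = -4, y = 0, z = 0. Substituting into each constraint:
  (1) 3(-4) + 2(0) + 3(0) = -12 ✓
  (2) x² = (-4)² = 16, and 16 < 25 ✓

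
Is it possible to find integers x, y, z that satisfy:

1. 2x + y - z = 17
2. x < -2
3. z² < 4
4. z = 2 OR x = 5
No

A contradictory subset is {x < -2, z² < 4, z = 2 OR x = 5}. No integer assignment can satisfy these jointly:

  - x < -2: bounds one variable relative to a constant
  - z² < 4: restricts z to |z| ≤ 1
  - z = 2 OR x = 5: forces a choice: either z = 2 or x = 5

Split on the disjunction (z = 2 OR x = 5):
  • If z = 2: this contradicts z² < 4, which requires |z| ≤ 1.
  • If x = 5: this contradicts the bound x ≤ -3.
Both branches are infeasible, so the system has no integer solution.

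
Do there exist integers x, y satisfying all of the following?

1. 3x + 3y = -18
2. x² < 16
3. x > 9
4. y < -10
No

A contradictory subset is {x² < 16, x > 9}. No integer assignment can satisfy these jointly:

  - x² < 16: restricts x to |x| ≤ 3
  - x > 9: bounds one variable relative to a constant

Direct contradiction: the bounds on x require x ≥ 10 and x ≤ 3 simultaneously, which is empty.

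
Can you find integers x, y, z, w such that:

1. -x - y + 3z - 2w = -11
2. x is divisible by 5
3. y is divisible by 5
Yes

Take x = 0, y = 0, z = -3, w = 1. Substituting into each constraint:
  (1) 0 + 0 + 3(-3) - 2(1) = -11 ✓
  (2) 0 = 5 × 0, remainder 0 ✓
  (3) 0 = 5 × 0, remainder 0 ✓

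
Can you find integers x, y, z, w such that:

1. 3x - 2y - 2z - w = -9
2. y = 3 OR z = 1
Yes

Take x = 0, y = 0, z = 1, w = 7. Substituting into each constraint:
  (1) 3(0) - 2(0) - 2(1) + (-7) = -9 ✓
  (2) z = 1, target 1 ✓ (second branch holds)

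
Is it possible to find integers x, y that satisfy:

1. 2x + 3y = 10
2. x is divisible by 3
No

The full constraint system is jointly infeasible over the integers. Each constraint and what it forces:

  - 2x + 3y = 10: is a linear equation tying the variables together
  - x is divisible by 3: restricts x to multiples of 3

Modular obstruction: writing x = 3x', every remaining term of the linear equation is divisible by 3, so the left side is ≡ 0 (mod 3); but the right side 10 ≡ 1 (mod 3). No integers can satisfy it.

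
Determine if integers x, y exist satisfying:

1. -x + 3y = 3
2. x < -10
Yes

Take x = -12, y = -3. Substituting into each constraint:
  (1) 12 + 3(-3) = 3 ✓
  (2) -12 < -10 ✓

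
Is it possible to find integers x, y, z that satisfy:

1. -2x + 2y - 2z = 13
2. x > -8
No

Even the single constraint (-2x + 2y - 2z = 13) is infeasible over the integers.

  - -2x + 2y - 2z = 13: every term on the left is divisible by 2, so the LHS ≡ 0 (mod 2), but the RHS 13 is not — no integer solution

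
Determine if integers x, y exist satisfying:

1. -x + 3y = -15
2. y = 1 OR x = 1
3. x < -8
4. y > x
No

A contradictory subset is {-x + 3y = -15, y = 1 OR x = 1, x < -8}. No integer assignment can satisfy these jointly:

  - -x + 3y = -15: is a linear equation tying the variables together
  - y = 1 OR x = 1: forces a choice: either y = 1 or x = 1
  - x < -8: bounds one variable relative to a constant

Split on the disjunction (y = 1 OR x = 1):
  • If y = 1: the equation forces x = 18, which contradicts the bound x ≤ -9.
  • If x = 1: this contradicts the bound x ≤ -9.
Both branches are infeasible, so the system has no integer solution.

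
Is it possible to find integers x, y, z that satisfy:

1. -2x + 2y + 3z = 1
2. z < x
Yes

Take x = 0, y = 2, z = -1. Substituting into each constraint:
  (1) -2(0) + 2(2) + 3(-1) = 1 ✓
  (2) -1 < 0 ✓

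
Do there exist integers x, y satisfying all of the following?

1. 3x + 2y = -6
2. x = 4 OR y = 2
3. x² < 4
No

The full constraint system is jointly infeasible over the integers. Each constraint and what it forces:

  - 3x + 2y = -6: is a linear equation tying the variables together
  - x = 4 OR y = 2: forces a choice: either x = 4 or y = 2
  - x² < 4: restricts x to |x| ≤ 1

Split on the disjunction (x = 4 OR y = 2):
  • If x = 4: this contradicts x² < 4, which requires |x| ≤ 1.
  • If y = 2: with y = 2, every remaining term of the linear equation is divisible by 3, so the left side is ≡ 0 (mod 3); but the right side -10 ≡ 2 (mod 3). No integers can satisfy it.
Both branches are infeasible, so the system has no integer solution.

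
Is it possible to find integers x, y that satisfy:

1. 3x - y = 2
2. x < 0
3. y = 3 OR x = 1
No

The full constraint system is jointly infeasible over the integers. Each constraint and what it forces:

  - 3x - y = 2: is a linear equation tying the variables together
  - x < 0: bounds one variable relative to a constant
  - y = 3 OR x = 1: forces a choice: either y = 3 or x = 1

Split on the disjunction (y = 3 OR x = 1):
  • If y = 3: with y = 3, every remaining term of the linear equation is divisible by 3, so the left side is ≡ 0 (mod 3); but the right side 5 ≡ 2 (mod 3). No integers can satisfy it.
  • If x = 1: this contradicts the bound x ≤ -1.
Both branches are infeasible, so the system has no integer solution.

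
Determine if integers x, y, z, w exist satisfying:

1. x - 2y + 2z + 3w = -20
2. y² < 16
Yes

Take x = 0, y = 1, z = 0, w = -6. Substituting into each constraint:
  (1) 0 - 2(1) + 2(0) + 3(-6) = -20 ✓
  (2) y² = (1)² = 1, and 1 < 16 ✓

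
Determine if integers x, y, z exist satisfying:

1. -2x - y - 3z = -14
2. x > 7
Yes

Take x = 8, y = -2, z = 0. Substituting into each constraint:
  (1) -2(8) + 2 - 3(0) = -14 ✓
  (2) 8 > 7 ✓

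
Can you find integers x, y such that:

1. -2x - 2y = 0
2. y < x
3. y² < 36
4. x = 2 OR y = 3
Yes

Take x = 2, y = -2. Substituting into each constraint:
  (1) -2(2) - 2(-2) = 0 ✓
  (2) -2 < 2 ✓
  (3) y² = (-2)² = 4, and 4 < 36 ✓
  (4) x = 2, target 2 ✓ (first branch holds)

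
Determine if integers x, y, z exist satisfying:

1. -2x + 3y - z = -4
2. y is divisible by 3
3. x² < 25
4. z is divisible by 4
Yes

Take x = 2, y = 0, z = 0. Substituting into each constraint:
  (1) -2(2) + 3(0) + 0 = -4 ✓
  (2) 0 = 3 × 0, remainder 0 ✓
  (3) x² = (2)² = 4, and 4 < 25 ✓
  (4) 0 = 4 × 0, remainder 0 ✓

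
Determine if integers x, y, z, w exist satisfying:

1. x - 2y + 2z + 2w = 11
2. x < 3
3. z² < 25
Yes

Take x = 1, y = -5, z = 0, w = 0. Substituting into each constraint:
  (1) 1 - 2(-5) + 2(0) + 2(0) = 11 ✓
  (2) 1 < 3 ✓
  (3) z² = (0)² = 0, and 0 < 25 ✓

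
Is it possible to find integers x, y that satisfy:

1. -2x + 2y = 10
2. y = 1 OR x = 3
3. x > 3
No

The full constraint system is jointly infeasible over the integers. Each constraint and what it forces:

  - -2x + 2y = 10: is a linear equation tying the variables together
  - y = 1 OR x = 3: forces a choice: either y = 1 or x = 3
  - x > 3: bounds one variable relative to a constant

Split on the disjunction (y = 1 OR x = 3):
  • If y = 1: the equation forces x = -4, which contradicts the bound x ≥ 4.
  • If x = 3: this contradicts the bound x ≥ 4.
Both branches are infeasible, so the system has no integer solution.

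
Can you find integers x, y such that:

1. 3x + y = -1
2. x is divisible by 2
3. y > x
Yes

Take x = -2, y = 5. Substituting into each constraint:
  (1) 3(-2) + 5 = -1 ✓
  (2) -2 = 2 × -1, remainder 0 ✓
  (3) 5 > -2 ✓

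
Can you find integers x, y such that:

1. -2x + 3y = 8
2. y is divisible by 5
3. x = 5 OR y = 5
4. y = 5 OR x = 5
No

A contradictory subset is {-2x + 3y = 8, y is divisible by 5, y = 5 OR x = 5}. No integer assignment can satisfy these jointly:

  - -2x + 3y = 8: is a linear equation tying the variables together
  - y is divisible by 5: restricts y to multiples of 5
  - y = 5 OR x = 5: forces a choice: either y = 5 or x = 5

Split on the disjunction (y = 5 OR x = 5):
  • If y = 5: with y = 5, every remaining term of the linear equation is divisible by 2, so the left side is ≡ 0 (mod 2); but the right side -7 ≡ 1 (mod 2). No integers can satisfy it.
  • If x = 5: with x = 5, writing y = 5y', every remaining term of the linear equation is divisible by 15, so the left side is ≡ 0 (mod 15); but the right side 18 ≡ 3 (mod 15). No integers can satisfy it.
Both branches are infeasible, so the system has no integer solution.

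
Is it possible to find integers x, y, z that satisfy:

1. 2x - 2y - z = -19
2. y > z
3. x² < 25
Yes

Take x = 0, y = 7, z = 5. Substituting into each constraint:
  (1) 2(0) - 2(7) + (-5) = -19 ✓
  (2) 7 > 5 ✓
  (3) x² = (0)² = 0, and 0 < 25 ✓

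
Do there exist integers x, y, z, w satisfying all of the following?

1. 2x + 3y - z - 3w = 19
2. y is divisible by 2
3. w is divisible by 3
Yes

Take x = 10, y = 0, z = 1, w = 0. Substituting into each constraint:
  (1) 2(10) + 3(0) + (-1) - 3(0) = 19 ✓
  (2) 0 = 2 × 0, remainder 0 ✓
  (3) 0 = 3 × 0, remainder 0 ✓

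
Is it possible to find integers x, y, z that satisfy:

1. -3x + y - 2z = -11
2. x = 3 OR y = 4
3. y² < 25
Yes

Take x = 1, y = 4, z = 6. Substituting into each constraint:
  (1) -3(1) + 4 - 2(6) = -11 ✓
  (2) y = 4, target 4 ✓ (second branch holds)
  (3) y² = (4)² = 16, and 16 < 25 ✓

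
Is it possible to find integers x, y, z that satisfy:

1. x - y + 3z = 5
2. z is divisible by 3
Yes

Take x = 0, y = -5, z = 0. Substituting into each constraint:
  (1) 0 + 5 + 3(0) = 5 ✓
  (2) 0 = 3 × 0, remainder 0 ✓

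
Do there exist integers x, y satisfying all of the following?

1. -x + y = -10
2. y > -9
Yes

Take x = 2, y = -8. Substituting into each constraint:
  (1) (-2) + (-8) = -10 ✓
  (2) -8 > -9 ✓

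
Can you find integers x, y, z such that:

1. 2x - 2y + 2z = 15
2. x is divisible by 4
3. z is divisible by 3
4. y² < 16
No

Even the single constraint (2x - 2y + 2z = 15) is infeasible over the integers.

  - 2x - 2y + 2z = 15: every term on the left is divisible by 2, so the LHS ≡ 0 (mod 2), but the RHS 15 is not — no integer solution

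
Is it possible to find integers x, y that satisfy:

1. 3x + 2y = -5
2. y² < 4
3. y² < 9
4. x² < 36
Yes

Take x = -1, y = -1. Substituting into each constraint:
  (1) 3(-1) + 2(-1) = -5 ✓
  (2) y² = (-1)² = 1, and 1 < 4 ✓
  (3) y² = (-1)² = 1, and 1 < 9 ✓
  (4) x² = (-1)² = 1, and 1 < 36 ✓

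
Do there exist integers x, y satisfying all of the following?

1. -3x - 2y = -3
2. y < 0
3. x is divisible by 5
Yes

Take x = 5, y = -6. Substituting into each constraint:
  (1) -3(5) - 2(-6) = -3 ✓
  (2) -6 < 0 ✓
  (3) 5 = 5 × 1, remainder 0 ✓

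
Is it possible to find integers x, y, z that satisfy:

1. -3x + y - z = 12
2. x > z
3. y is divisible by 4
Yes

Take x = -2, y = 0, z = -6. Substituting into each constraint:
  (1) -3(-2) + 0 + 6 = 12 ✓
  (2) -2 > -6 ✓
  (3) 0 = 4 × 0, remainder 0 ✓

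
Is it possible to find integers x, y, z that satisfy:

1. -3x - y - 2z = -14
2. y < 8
Yes

Take x = 4, y = 0, z = 1. Substituting into each constraint:
  (1) -3(4) + 0 - 2(1) = -14 ✓
  (2) 0 < 8 ✓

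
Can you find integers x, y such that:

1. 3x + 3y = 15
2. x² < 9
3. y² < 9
No

The full constraint system is jointly infeasible over the integers. Each constraint and what it forces:

  - 3x + 3y = 15: is a linear equation tying the variables together
  - x² < 9: restricts x to |x| ≤ 2
  - y² < 9: restricts y to |y| ≤ 2

Range argument: with x ∈ [-2, 2], y ∈ [-2, 2], the left side of the equation is at most 12, but the right side is 15 > 12. No integer solution exists.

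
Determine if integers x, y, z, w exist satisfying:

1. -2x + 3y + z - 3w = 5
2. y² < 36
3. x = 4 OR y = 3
Yes

Take x = 4, y = 2, z = -2, w = -3. Substituting into each constraint:
  (1) -2(4) + 3(2) + (-2) - 3(-3) = 5 ✓
  (2) y² = (2)² = 4, and 4 < 36 ✓
  (3) x = 4, target 4 ✓ (first branch holds)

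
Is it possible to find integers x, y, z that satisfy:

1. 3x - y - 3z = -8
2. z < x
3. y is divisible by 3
No

A contradictory subset is {3x - y - 3z = -8, y is divisible by 3}. No integer assignment can satisfy these jointly:

  - 3x - y - 3z = -8: is a linear equation tying the variables together
  - y is divisible by 3: restricts y to multiples of 3

Modular obstruction: writing y = 3y', every remaining term of the linear equation is divisible by 3, so the left side is ≡ 0 (mod 3); but the right side -8 ≡ 1 (mod 3). No integers can satisfy it.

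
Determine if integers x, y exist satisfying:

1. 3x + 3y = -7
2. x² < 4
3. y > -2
No

Even the single constraint (3x + 3y = -7) is infeasible over the integers.

  - 3x + 3y = -7: every term on the left is divisible by 3, so the LHS ≡ 0 (mod 3), but the RHS -7 is not — no integer solution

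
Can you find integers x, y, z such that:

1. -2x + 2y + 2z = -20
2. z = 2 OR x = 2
Yes

Take x = 2, y = -11, z = 3. Substituting into each constraint:
  (1) -2(2) + 2(-11) + 2(3) = -20 ✓
  (2) x = 2, target 2 ✓ (second branch holds)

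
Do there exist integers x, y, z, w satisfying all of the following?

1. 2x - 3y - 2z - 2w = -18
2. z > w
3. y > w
Yes

Take x = -3, y = 2, z = 2, w = 1. Substituting into each constraint:
  (1) 2(-3) - 3(2) - 2(2) - 2(1) = -18 ✓
  (2) 2 > 1 ✓
  (3) 2 > 1 ✓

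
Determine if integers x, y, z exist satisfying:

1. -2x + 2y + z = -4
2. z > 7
Yes

Take x = 0, y = -6, z = 8. Substituting into each constraint:
  (1) -2(0) + 2(-6) + 8 = -4 ✓
  (2) 8 > 7 ✓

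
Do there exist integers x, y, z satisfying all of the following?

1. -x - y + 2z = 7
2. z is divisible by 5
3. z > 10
Yes

Take x = 23, y = 0, z = 15. Substituting into each constraint:
  (1) (-23) + 0 + 2(15) = 7 ✓
  (2) 15 = 5 × 3, remainder 0 ✓
  (3) 15 > 10 ✓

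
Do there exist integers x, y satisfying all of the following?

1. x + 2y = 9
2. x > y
Yes

Take x = 5, y = 2. Substituting into each constraint:
  (1) 5 + 2(2) = 9 ✓
  (2) 5 > 2 ✓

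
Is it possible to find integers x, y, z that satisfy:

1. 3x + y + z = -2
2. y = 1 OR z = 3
Yes

Take x = 0, y = -5, z = 3. Substituting into each constraint:
  (1) 3(0) + (-5) + 3 = -2 ✓
  (2) z = 3, target 3 ✓ (second branch holds)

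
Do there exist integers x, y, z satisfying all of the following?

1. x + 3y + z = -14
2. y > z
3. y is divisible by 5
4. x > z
Yes

Take x = -6, y = 0, z = -8. Substituting into each constraint:
  (1) (-6) + 3(0) + (-8) = -14 ✓
  (2) 0 > -8 ✓
  (3) 0 = 5 × 0, remainder 0 ✓
  (4) -6 > -8 ✓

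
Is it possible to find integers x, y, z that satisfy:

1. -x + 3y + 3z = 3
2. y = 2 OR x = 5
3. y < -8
No

The full constraint system is jointly infeasible over the integers. Each constraint and what it forces:

  - -x + 3y + 3z = 3: is a linear equation tying the variables together
  - y = 2 OR x = 5: forces a choice: either y = 2 or x = 5
  - y < -8: bounds one variable relative to a constant

Split on the disjunction (y = 2 OR x = 5):
  • If y = 2: this contradicts the bound y ≤ -9.
  • If x = 5: with x = 5, every remaining term of the linear equation is divisible by 3, so the left side is ≡ 0 (mod 3); but the right side 8 ≡ 2 (mod 3). No integers can satisfy it.
Both branches are infeasible, so the system has no integer solution.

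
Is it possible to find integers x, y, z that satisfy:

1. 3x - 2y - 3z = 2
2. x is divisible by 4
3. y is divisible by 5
Yes

Take x = 8, y = 5, z = 4. Substituting into each constraint:
  (1) 3(8) - 2(5) - 3(4) = 2 ✓
  (2) 8 = 4 × 2, remainder 0 ✓
  (3) 5 = 5 × 1, remainder 0 ✓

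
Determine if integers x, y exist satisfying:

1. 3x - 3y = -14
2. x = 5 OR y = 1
No

Even the single constraint (3x - 3y = -14) is infeasible over the integers.

  - 3x - 3y = -14: every term on the left is divisible by 3, so the LHS ≡ 0 (mod 3), but the RHS -14 is not — no integer solution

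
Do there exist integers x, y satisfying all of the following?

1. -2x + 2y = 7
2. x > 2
No

Even the single constraint (-2x + 2y = 7) is infeasible over the integers.

  - -2x + 2y = 7: every term on the left is divisible by 2, so the LHS ≡ 0 (mod 2), but the RHS 7 is not — no integer solution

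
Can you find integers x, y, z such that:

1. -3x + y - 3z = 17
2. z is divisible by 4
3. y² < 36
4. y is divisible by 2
Yes

Take x = -5, y = 2, z = 0. Substituting into each constraint:
  (1) -3(-5) + 2 - 3(0) = 17 ✓
  (2) 0 = 4 × 0, remainder 0 ✓
  (3) y² = (2)² = 4, and 4 < 36 ✓
  (4) 2 = 2 × 1, remainder 0 ✓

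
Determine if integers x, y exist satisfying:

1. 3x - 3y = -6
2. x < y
Yes

Take x = -2, y = 0. Substituting into each constraint:
  (1) 3(-2) - 3(0) = -6 ✓
  (2) -2 < 0 ✓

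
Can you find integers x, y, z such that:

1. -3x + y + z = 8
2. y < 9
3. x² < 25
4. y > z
Yes

Take x = -1, y = 3, z = 2. Substituting into each constraint:
  (1) -3(-1) + 3 + 2 = 8 ✓
  (2) 3 < 9 ✓
  (3) x² = (-1)² = 1, and 1 < 25 ✓
  (4) 3 > 2 ✓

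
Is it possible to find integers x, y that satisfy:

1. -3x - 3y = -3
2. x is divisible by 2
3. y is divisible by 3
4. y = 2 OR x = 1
No

A contradictory subset is {x is divisible by 2, y is divisible by 3, y = 2 OR x = 1}. No integer assignment can satisfy these jointly:

  - x is divisible by 2: restricts x to multiples of 2
  - y is divisible by 3: restricts y to multiples of 3
  - y = 2 OR x = 1: forces a choice: either y = 2 or x = 1

Split on the disjunction (y = 2 OR x = 1):
  • If y = 2: this contradicts the divisibility constraint — 2 is not a multiple of 3.
  • If x = 1: this contradicts the divisibility constraint — 1 is not a multiple of 2.
Both branches are infeasible, so the system has no integer solution.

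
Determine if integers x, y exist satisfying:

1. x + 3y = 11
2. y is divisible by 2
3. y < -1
Yes

Take x = 17, y = -2. Substituting into each constraint:
  (1) 17 + 3(-2) = 11 ✓
  (2) -2 = 2 × -1, remainder 0 ✓
  (3) -2 < -1 ✓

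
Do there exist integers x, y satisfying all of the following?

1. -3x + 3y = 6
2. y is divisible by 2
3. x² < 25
Yes

Take x = -2, y = 0. Substituting into each constraint:
  (1) -3(-2) + 3(0) = 6 ✓
  (2) 0 = 2 × 0, remainder 0 ✓
  (3) x² = (-2)² = 4, and 4 < 25 ✓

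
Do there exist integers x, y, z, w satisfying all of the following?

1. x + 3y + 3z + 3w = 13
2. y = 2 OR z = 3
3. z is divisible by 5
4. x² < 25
Yes

Take x = 1, y = 2, z = 0, w = 2. Substituting into each constraint:
  (1) 1 + 3(2) + 3(0) + 3(2) = 13 ✓
  (2) y = 2, target 2 ✓ (first branch holds)
  (3) 0 = 5 × 0, remainder 0 ✓
  (4) x² = (1)² = 1, and 1 < 25 ✓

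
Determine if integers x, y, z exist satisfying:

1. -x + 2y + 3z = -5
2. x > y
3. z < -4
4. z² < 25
No

A contradictory subset is {z < -4, z² < 25}. No integer assignment can satisfy these jointly:

  - z < -4: bounds one variable relative to a constant
  - z² < 25: restricts z to |z| ≤ 4

Direct contradiction: the bounds on z require z ≥ -4 and z ≤ -5 simultaneously, which is empty.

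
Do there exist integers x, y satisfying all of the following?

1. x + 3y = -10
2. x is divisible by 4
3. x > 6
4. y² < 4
No

A contradictory subset is {x + 3y = -10, x > 6, y² < 4}. No integer assignment can satisfy these jointly:

  - x + 3y = -10: is a linear equation tying the variables together
  - x > 6: bounds one variable relative to a constant
  - y² < 4: restricts y to |y| ≤ 1

Range argument: with x ∈ [7, ∞], y ∈ [-1, 1], the left side of the equation is at least 4, but the right side is -10 < 4. No integer solution exists.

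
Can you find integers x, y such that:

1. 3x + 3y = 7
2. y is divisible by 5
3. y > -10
No

Even the single constraint (3x + 3y = 7) is infeasible over the integers.

  - 3x + 3y = 7: every term on the left is divisible by 3, so the LHS ≡ 0 (mod 3), but the RHS 7 is not — no integer solution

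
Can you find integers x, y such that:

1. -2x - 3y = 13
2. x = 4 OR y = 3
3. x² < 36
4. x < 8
Yes

Take x = 4, y = -7. Substituting into each constraint:
  (1) -2(4) - 3(-7) = 13 ✓
  (2) x = 4, target 4 ✓ (first branch holds)
  (3) x² = (4)² = 16, and 16 < 36 ✓
  (4) 4 < 8 ✓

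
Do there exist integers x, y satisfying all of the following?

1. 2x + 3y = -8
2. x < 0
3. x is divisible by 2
Yes

Take x = -4, y = 0. Substituting into each constraint:
  (1) 2(-4) + 3(0) = -8 ✓
  (2) -4 < 0 ✓
  (3) -4 = 2 × -2, remainder 0 ✓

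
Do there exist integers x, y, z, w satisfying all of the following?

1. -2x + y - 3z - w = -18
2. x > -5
Yes

Take x = 0, y = 0, z = 0, w = 18. Substituting into each constraint:
  (1) -2(0) + 0 - 3(0) + (-18) = -18 ✓
  (2) 0 > -5 ✓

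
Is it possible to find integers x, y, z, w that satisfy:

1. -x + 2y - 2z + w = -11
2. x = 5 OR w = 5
Yes

Take x = 4, y = 0, z = 6, w = 5. Substituting into each constraint:
  (1) (-4) + 2(0) - 2(6) + 5 = -11 ✓
  (2) w = 5, target 5 ✓ (second branch holds)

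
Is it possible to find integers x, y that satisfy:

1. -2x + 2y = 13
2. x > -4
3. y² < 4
No

Even the single constraint (-2x + 2y = 13) is infeasible over the integers.

  - -2x + 2y = 13: every term on the left is divisible by 2, so the LHS ≡ 0 (mod 2), but the RHS 13 is not — no integer solution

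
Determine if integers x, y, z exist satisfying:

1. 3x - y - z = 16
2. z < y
Yes

Take x = 7, y = 3, z = 2. Substituting into each constraint:
  (1) 3(7) + (-3) + (-2) = 16 ✓
  (2) 2 < 3 ✓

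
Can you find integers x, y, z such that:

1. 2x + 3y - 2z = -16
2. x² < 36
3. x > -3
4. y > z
Yes

Take x = -2, y = -14, z = -15. Substituting into each constraint:
  (1) 2(-2) + 3(-14) - 2(-15) = -16 ✓
  (2) x² = (-2)² = 4, and 4 < 36 ✓
  (3) -2 > -3 ✓
  (4) -14 > -15 ✓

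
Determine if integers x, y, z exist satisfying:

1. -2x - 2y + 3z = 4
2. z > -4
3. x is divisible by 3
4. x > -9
Yes

Take x = 0, y = 1, z = 2. Substituting into each constraint:
  (1) -2(0) - 2(1) + 3(2) = 4 ✓
  (2) 2 > -4 ✓
  (3) 0 = 3 × 0, remainder 0 ✓
  (4) 0 > -9 ✓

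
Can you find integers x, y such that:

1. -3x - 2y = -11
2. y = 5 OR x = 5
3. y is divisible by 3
No

The full constraint system is jointly infeasible over the integers. Each constraint and what it forces:

  - -3x - 2y = -11: is a linear equation tying the variables together
  - y = 5 OR x = 5: forces a choice: either y = 5 or x = 5
  - y is divisible by 3: restricts y to multiples of 3

Modular obstruction: writing y = 3y', every remaining term of the linear equation is divisible by 3, so the left side is ≡ 0 (mod 3); but the right side -11 ≡ 1 (mod 3). No integers can satisfy it.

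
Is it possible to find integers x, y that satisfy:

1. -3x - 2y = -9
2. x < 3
Yes

Take x = 1, y = 3. Substituting into each constraint:
  (1) -3(1) - 2(3) = -9 ✓
  (2) 1 < 3 ✓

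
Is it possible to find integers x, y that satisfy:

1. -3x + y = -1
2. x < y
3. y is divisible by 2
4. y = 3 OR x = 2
No

A contradictory subset is {-3x + y = -1, y is divisible by 2, y = 3 OR x = 2}. No integer assignment can satisfy these jointly:

  - -3x + y = -1: is a linear equation tying the variables together
  - y is divisible by 2: restricts y to multiples of 2
  - y = 3 OR x = 2: forces a choice: either y = 3 or x = 2

Split on the disjunction (y = 3 OR x = 2):
  • If y = 3: this contradicts the divisibility constraint — 3 is not a multiple of 2.
  • If x = 2: with x = 2, writing y = 2y', every remaining term of the linear equation is divisible by 2, so the left side is ≡ 0 (mod 2); but the right side 5 ≡ 1 (mod 2). No integers can satisfy it.
Both branches are infeasible, so the system has no integer solution.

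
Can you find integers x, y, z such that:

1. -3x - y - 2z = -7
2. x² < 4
Yes

Take x = 0, y = 7, z = 0. Substituting into each constraint:
  (1) -3(0) + (-7) - 2(0) = -7 ✓
  (2) x² = (0)² = 0, and 0 < 4 ✓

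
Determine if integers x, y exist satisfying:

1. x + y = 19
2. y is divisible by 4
Yes

Take x = 19, y = 0. Substituting into each constraint:
  (1) 19 + 0 = 19 ✓
  (2) 0 = 4 × 0, remainder 0 ✓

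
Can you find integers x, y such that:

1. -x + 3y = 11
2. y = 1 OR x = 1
Yes

Take x = -8, y = 1. Substituting into each constraint:
  (1) 8 + 3(1) = 11 ✓
  (2) y = 1, target 1 ✓ (first branch holds)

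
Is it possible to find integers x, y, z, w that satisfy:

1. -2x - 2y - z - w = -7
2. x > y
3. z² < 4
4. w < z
Yes

Take x = 3, y = 1, z = 0, w = -1. Substituting into each constraint:
  (1) -2(3) - 2(1) + 0 + 1 = -7 ✓
  (2) 3 > 1 ✓
  (3) z² = (0)² = 0, and 0 < 4 ✓
  (4) -1 < 0 ✓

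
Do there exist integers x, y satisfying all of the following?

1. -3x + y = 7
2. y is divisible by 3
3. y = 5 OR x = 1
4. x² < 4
No

A contradictory subset is {-3x + y = 7, y is divisible by 3}. No integer assignment can satisfy these jointly:

  - -3x + y = 7: is a linear equation tying the variables together
  - y is divisible by 3: restricts y to multiples of 3

Modular obstruction: writing y = 3y', every remaining term of the linear equation is divisible by 3, so the left side is ≡ 0 (mod 3); but the right side 7 ≡ 1 (mod 3). No integers can satisfy it.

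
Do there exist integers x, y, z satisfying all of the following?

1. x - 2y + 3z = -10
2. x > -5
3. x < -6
No

A contradictory subset is {x > -5, x < -6}. No integer assignment can satisfy these jointly:

  - x > -5: bounds one variable relative to a constant
  - x < -6: bounds one variable relative to a constant

Direct contradiction: the bounds on x require x ≥ -4 and x ≤ -7 simultaneously, which is empty.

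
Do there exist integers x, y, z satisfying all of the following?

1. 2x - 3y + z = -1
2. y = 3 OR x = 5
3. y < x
Yes

Take x = 5, y = 2, z = -5. Substituting into each constraint:
  (1) 2(5) - 3(2) + (-5) = -1 ✓
  (2) x = 5, target 5 ✓ (second branch holds)
  (3) 2 < 5 ✓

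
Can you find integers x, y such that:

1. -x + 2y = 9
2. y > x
Yes

Take x = -9, y = 0. Substituting into each constraint:
  (1) 9 + 2(0) = 9 ✓
  (2) 0 > -9 ✓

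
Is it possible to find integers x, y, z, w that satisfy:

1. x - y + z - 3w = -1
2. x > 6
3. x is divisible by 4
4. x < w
Yes

Take x = 8, y = -18, z = 0, w = 9. Substituting into each constraint:
  (1) 8 + 18 + 0 - 3(9) = -1 ✓
  (2) 8 > 6 ✓
  (3) 8 = 4 × 2, remainder 0 ✓
  (4) 8 < 9 ✓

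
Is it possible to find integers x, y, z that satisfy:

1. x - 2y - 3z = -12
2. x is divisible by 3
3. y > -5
Yes

Take x = 0, y = 6, z = 0. Substituting into each constraint:
  (1) 0 - 2(6) - 3(0) = -12 ✓
  (2) 0 = 3 × 0, remainder 0 ✓
  (3) 6 > -5 ✓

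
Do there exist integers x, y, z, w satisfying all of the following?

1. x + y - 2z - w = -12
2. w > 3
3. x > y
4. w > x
Yes

Take x = 0, y = -1, z = 3, w = 5. Substituting into each constraint:
  (1) 0 + (-1) - 2(3) + (-5) = -12 ✓
  (2) 5 > 3 ✓
  (3) 0 > -1 ✓
  (4) 5 > 0 ✓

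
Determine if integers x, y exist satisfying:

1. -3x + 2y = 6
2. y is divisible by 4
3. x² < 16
Yes

Take x = -2, y = 0. Substituting into each constraint:
  (1) -3(-2) + 2(0) = 6 ✓
  (2) 0 = 4 × 0, remainder 0 ✓
  (3) x² = (-2)² = 4, and 4 < 16 ✓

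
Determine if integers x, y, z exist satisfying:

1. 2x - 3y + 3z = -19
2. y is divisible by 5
Yes

Take x = 1, y = 0, z = -7. Substituting into each constraint:
  (1) 2(1) - 3(0) + 3(-7) = -19 ✓
  (2) 0 = 5 × 0, remainder 0 ✓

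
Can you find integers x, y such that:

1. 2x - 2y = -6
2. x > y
No

The full constraint system is jointly infeasible over the integers. Each constraint and what it forces:

  - 2x - 2y = -6: is a linear equation tying the variables together
  - x > y: bounds one variable relative to another variable

From the equation, x − y = -3, i.e. x − y = -3; but x > y requires x − y ≥ 1. Contradiction.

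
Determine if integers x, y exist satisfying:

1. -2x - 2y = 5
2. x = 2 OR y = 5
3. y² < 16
No

Even the single constraint (-2x - 2y = 5) is infeasible over the integers.

  - -2x - 2y = 5: every term on the left is divisible by 2, so the LHS ≡ 0 (mod 2), but the RHS 5 is not — no integer solution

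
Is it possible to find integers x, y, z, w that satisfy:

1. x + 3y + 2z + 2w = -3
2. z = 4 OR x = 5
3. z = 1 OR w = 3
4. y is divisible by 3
Yes

Take x = 5, y = 0, z = -7, w = 3. Substituting into each constraint:
  (1) 5 + 3(0) + 2(-7) + 2(3) = -3 ✓
  (2) x = 5, target 5 ✓ (second branch holds)
  (3) w = 3, target 3 ✓ (second branch holds)
  (4) 0 = 3 × 0, remainder 0 ✓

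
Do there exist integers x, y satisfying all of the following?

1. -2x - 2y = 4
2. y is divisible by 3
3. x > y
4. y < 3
Yes

Take x = 1, y = -3. Substituting into each constraint:
  (1) -2(1) - 2(-3) = 4 ✓
  (2) -3 = 3 × -1, remainder 0 ✓
  (3) 1 > -3 ✓
  (4) -3 < 3 ✓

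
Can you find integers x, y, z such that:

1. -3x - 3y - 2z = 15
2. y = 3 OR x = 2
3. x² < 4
Yes

Take x = 0, y = 3, z = -12. Substituting into each constraint:
  (1) -3(0) - 3(3) - 2(-12) = 15 ✓
  (2) y = 3, target 3 ✓ (first branch holds)
  (3) x² = (0)² = 0, and 0 < 4 ✓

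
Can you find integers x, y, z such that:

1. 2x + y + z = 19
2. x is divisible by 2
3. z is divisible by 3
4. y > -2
Yes

Take x = 0, y = 19, z = 0. Substituting into each constraint:
  (1) 2(0) + 19 + 0 = 19 ✓
  (2) 0 = 2 × 0, remainder 0 ✓
  (3) 0 = 3 × 0, remainder 0 ✓
  (4) 19 > -2 ✓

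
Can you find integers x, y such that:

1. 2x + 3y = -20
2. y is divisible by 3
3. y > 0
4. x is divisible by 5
Yes

Take x = -55, y = 30. Substituting into each constraint:
  (1) 2(-55) + 3(30) = -20 ✓
  (2) 30 = 3 × 10, remainder 0 ✓
  (3) 30 > 0 ✓
  (4) -55 = 5 × -11, remainder 0 ✓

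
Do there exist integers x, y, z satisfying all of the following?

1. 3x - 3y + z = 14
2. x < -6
Yes

Take x = -7, y = -11, z = 2. Substituting into each constraint:
  (1) 3(-7) - 3(-11) + 2 = 14 ✓
  (2) -7 < -6 ✓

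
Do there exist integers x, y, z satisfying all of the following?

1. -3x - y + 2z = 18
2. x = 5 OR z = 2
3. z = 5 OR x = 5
Yes

Take x = 5, y = -25, z = 4. Substituting into each constraint:
  (1) -3(5) + 25 + 2(4) = 18 ✓
  (2) x = 5, target 5 ✓ (first branch holds)
  (3) x = 5, target 5 ✓ (second branch holds)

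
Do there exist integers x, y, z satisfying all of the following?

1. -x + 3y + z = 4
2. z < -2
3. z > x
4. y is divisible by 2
Yes

Take x = -7, y = 0, z = -3. Substituting into each constraint:
  (1) 7 + 3(0) + (-3) = 4 ✓
  (2) -3 < -2 ✓
  (3) -3 > -7 ✓
  (4) 0 = 2 × 0, remainder 0 ✓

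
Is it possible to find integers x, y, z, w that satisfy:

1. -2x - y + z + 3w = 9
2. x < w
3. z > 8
Yes

Take x = 0, y = 3, z = 9, w = 1. Substituting into each constraint:
  (1) -2(0) + (-3) + 9 + 3(1) = 9 ✓
  (2) 0 < 1 ✓
  (3) 9 > 8 ✓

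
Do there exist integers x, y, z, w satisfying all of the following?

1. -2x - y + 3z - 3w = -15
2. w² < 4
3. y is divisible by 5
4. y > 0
Yes

Take x = 2, y = 5, z = -3, w = -1. Substituting into each constraint:
  (1) -2(2) + (-5) + 3(-3) - 3(-1) = -15 ✓
  (2) w² = (-1)² = 1, and 1 < 4 ✓
  (3) 5 = 5 × 1, remainder 0 ✓
  (4) 5 > 0 ✓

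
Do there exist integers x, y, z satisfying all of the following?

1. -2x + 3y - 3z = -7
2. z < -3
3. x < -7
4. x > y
Yes

Take x = -10, y = -13, z = -4. Substituting into each constraint:
  (1) -2(-10) + 3(-13) - 3(-4) = -7 ✓
  (2) -4 < -3 ✓
  (3) -10 < -7 ✓
  (4) -10 > -13 ✓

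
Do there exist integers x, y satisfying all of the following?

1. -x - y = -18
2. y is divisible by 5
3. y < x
Yes

Take x = 18, y = 0. Substituting into each constraint:
  (1) (-18) + 0 = -18 ✓
  (2) 0 = 5 × 0, remainder 0 ✓
  (3) 0 < 18 ✓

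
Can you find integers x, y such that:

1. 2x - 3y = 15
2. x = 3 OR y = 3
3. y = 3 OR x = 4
Yes

Take x = 12, y = 3. Substituting into each constraint:
  (1) 2(12) - 3(3) = 15 ✓
  (2) y = 3, target 3 ✓ (second branch holds)
  (3) y = 3, target 3 ✓ (first branch holds)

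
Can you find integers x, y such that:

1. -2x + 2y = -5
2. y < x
No

Even the single constraint (-2x + 2y = -5) is infeasible over the integers.

  - -2x + 2y = -5: every term on the left is divisible by 2, so the LHS ≡ 0 (mod 2), but the RHS -5 is not — no integer solution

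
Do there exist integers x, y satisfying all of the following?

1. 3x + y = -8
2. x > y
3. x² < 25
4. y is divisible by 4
Yes

Take x = 0, y = -8. Substituting into each constraint:
  (1) 3(0) + (-8) = -8 ✓
  (2) 0 > -8 ✓
  (3) x² = (0)² = 0, and 0 < 25 ✓
  (4) -8 = 4 × -2, remainder 0 ✓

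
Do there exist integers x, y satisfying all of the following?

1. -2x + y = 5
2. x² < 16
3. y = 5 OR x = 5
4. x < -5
No

A contradictory subset is {-2x + y = 5, y = 5 OR x = 5, x < -5}. No integer assignment can satisfy these jointly:

  - -2x + y = 5: is a linear equation tying the variables together
  - y = 5 OR x = 5: forces a choice: either y = 5 or x = 5
  - x < -5: bounds one variable relative to a constant

Split on the disjunction (y = 5 OR x = 5):
  • If y = 5: the equation forces x = 0, which contradicts the bound x ≤ -6.
  • If x = 5: this contradicts the bound x ≤ -6.
Both branches are infeasible, so the system has no integer solution.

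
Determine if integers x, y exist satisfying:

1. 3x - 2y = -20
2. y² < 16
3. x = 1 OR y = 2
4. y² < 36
No

A contradictory subset is {3x - 2y = -20, x = 1 OR y = 2}. No integer assignment can satisfy these jointly:

  - 3x - 2y = -20: is a linear equation tying the variables together
  - x = 1 OR y = 2: forces a choice: either x = 1 or y = 2

Split on the disjunction (x = 1 OR y = 2):
  • If x = 1: with x = 1, every remaining term of the linear equation is divisible by 2, so the left side is ≡ 0 (mod 2); but the right side -23 ≡ 1 (mod 2). No integers can satisfy it.
  • If y = 2: with y = 2, every remaining term of the linear equation is divisible by 3, so the left side is ≡ 0 (mod 3); but the right side -16 ≡ 2 (mod 3). No integers can satisfy it.
Both branches are infeasible, so the system has no integer solution.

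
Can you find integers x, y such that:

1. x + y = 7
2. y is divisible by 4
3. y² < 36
Yes

Take x = 7, y = 0. Substituting into each constraint:
  (1) 7 + 0 = 7 ✓
  (2) 0 = 4 × 0, remainder 0 ✓
  (3) y² = (0)² = 0, and 0 < 36 ✓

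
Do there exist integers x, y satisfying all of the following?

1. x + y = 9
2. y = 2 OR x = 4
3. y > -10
Yes

Take x = 7, y = 2. Substituting into each constraint:
  (1) 7 + 2 = 9 ✓
  (2) y = 2, target 2 ✓ (first branch holds)
  (3) 2 > -10 ✓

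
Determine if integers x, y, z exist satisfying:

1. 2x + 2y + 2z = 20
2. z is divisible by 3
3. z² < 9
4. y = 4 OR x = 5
Yes

Take x = 6, y = 4, z = 0. Substituting into each constraint:
  (1) 2(6) + 2(4) + 2(0) = 20 ✓
  (2) 0 = 3 × 0, remainder 0 ✓
  (3) z² = (0)² = 0, and 0 < 9 ✓
  (4) y = 4, target 4 ✓ (first branch holds)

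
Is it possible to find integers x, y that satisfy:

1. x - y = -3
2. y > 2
Yes

Take x = 0, y = 3. Substituting into each constraint:
  (1) 0 + (-3) = -3 ✓
  (2) 3 > 2 ✓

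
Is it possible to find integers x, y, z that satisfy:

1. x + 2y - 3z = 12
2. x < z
Yes

Take x = 0, y = 9, z = 2. Substituting into each constraint:
  (1) 0 + 2(9) - 3(2) = 12 ✓
  (2) 0 < 2 ✓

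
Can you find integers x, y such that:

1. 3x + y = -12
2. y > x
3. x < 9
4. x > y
No

A contradictory subset is {y > x, x > y}. No integer assignment can satisfy these jointly:

  - y > x: bounds one variable relative to another variable
  - x > y: bounds one variable relative to another variable

Direct contradiction: y > x and x > y cannot both hold.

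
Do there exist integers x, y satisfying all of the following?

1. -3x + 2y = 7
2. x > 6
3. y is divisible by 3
No

A contradictory subset is {-3x + 2y = 7, y is divisible by 3}. No integer assignment can satisfy these jointly:

  - -3x + 2y = 7: is a linear equation tying the variables together
  - y is divisible by 3: restricts y to multiples of 3

Modular obstruction: writing y = 3y', every remaining term of the linear equation is divisible by 3, so the left side is ≡ 0 (mod 3); but the right side 7 ≡ 1 (mod 3). No integers can satisfy it.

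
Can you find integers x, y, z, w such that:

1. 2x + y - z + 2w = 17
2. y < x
Yes

Take x = 0, y = -1, z = 0, w = 9. Substituting into each constraint:
  (1) 2(0) + (-1) + 0 + 2(9) = 17 ✓
  (2) -1 < 0 ✓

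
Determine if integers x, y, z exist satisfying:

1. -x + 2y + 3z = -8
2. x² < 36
Yes

Take x = 2, y = 0, z = -2. Substituting into each constraint:
  (1) (-2) + 2(0) + 3(-2) = -8 ✓
  (2) x² = (2)² = 4, and 4 < 36 ✓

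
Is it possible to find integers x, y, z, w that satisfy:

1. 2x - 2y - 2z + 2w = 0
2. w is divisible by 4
Yes

Take x = 0, y = 0, z = 0, w = 0. Substituting into each constraint:
  (1) 2(0) - 2(0) - 2(0) + 2(0) = 0 ✓
  (2) 0 = 4 × 0, remainder 0 ✓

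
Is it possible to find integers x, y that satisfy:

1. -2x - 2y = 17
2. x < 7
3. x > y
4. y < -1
No

Even the single constraint (-2x - 2y = 17) is infeasible over the integers.

  - -2x - 2y = 17: every term on the left is divisible by 2, so the LHS ≡ 0 (mod 2), but the RHS 17 is not — no integer solution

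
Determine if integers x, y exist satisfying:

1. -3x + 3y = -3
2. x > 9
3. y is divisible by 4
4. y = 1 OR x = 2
No

A contradictory subset is {-3x + 3y = -3, x > 9, y = 1 OR x = 2}. No integer assignment can satisfy these jointly:

  - -3x + 3y = -3: is a linear equation tying the variables together
  - x > 9: bounds one variable relative to a constant
  - y = 1 OR x = 2: forces a choice: either y = 1 or x = 2

Split on the disjunction (y = 1 OR x = 2):
  • If y = 1: the equation forces x = 2, which contradicts the bound x ≥ 10.
  • If x = 2: this contradicts the bound x ≥ 10.
Both branches are infeasible, so the system has no integer solution.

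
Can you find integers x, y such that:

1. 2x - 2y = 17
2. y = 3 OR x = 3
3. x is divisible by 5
No

Even the single constraint (2x - 2y = 17) is infeasible over the integers.

  - 2x - 2y = 17: every term on the left is divisible by 2, so the LHS ≡ 0 (mod 2), but the RHS 17 is not — no integer solution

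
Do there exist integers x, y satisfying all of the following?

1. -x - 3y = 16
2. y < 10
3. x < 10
Yes

Take x = 2, y = -6. Substituting into each constraint:
  (1) (-2) - 3(-6) = 16 ✓
  (2) -6 < 10 ✓
  (3) 2 < 10 ✓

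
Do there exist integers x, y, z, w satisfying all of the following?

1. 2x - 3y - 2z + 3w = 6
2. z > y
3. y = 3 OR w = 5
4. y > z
No

A contradictory subset is {z > y, y > z}. No integer assignment can satisfy these jointly:

  - z > y: bounds one variable relative to another variable
  - y > z: bounds one variable relative to another variable

Direct contradiction: z > y and y > z cannot both hold.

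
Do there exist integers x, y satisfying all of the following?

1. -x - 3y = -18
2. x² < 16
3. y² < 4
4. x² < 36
No

A contradictory subset is {-x - 3y = -18, x² < 16, y² < 4}. No integer assignment can satisfy these jointly:

  - -x - 3y = -18: is a linear equation tying the variables together
  - x² < 16: restricts x to |x| ≤ 3
  - y² < 4: restricts y to |y| ≤ 1

Range argument: with x ∈ [-3, 3], y ∈ [-1, 1], the left side of the equation is at least -6, but the right side is -18 < -6. No integer solution exists.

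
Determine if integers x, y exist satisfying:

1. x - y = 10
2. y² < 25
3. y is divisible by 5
Yes

Take x = 10, y = 0. Substituting into each constraint:
  (1) 10 + 0 = 10 ✓
  (2) y² = (0)² = 0, and 0 < 25 ✓
  (3) 0 = 5 × 0, remainder 0 ✓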